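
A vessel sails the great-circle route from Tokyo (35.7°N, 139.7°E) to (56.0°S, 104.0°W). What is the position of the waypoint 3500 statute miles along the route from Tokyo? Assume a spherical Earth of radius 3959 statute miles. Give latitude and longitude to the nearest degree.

Convert each endpoint to a unit vector on the sphere (x = cos φ cos λ, y = cos φ sin λ, z = sin φ).
The central angle between the endpoints is δ = arccos(p₁·p₂) ≈ 2.325 rad (133.2°). The total great-circle distance is δ·R ≈ 2.325 × 3959 ≈ 9206 mi, so the target fraction is f = 3500/9206 ≈ 0.380.
Interpolate at f ≈ 0.380 with slerp weights a = sin((1−f)δ)/sin δ ≈ 1.361, b = sin(fδ)/sin δ ≈ 1.061.
p = a·p₁ + b·p₂ ≈ (-0.987, 0.139, -0.086); φ = arcsin(p_z) ≈ -4.92°, λ = atan2(p_y, p_x) ≈ 171.98°.

≈ (5°S, 172°E)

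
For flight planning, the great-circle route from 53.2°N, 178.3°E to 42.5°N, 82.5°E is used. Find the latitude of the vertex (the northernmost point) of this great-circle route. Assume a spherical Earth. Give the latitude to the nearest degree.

≈ 60°N

The great circle lies in the plane with unit normal n̂ = (p₁ × p₂)/|p₁ × p₂|.
Here n̂_z ≈ -0.506; the vertex latitude is φ_max = arccos|n̂_z| ≈ 59.6°.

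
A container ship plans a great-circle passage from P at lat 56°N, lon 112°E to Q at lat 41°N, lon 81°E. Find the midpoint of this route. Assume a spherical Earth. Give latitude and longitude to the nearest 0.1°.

From cos δ = sin φ₁ sin φ₂ + cos φ₁ cos φ₂ cos Δλ, the central angle is δ ≈ 0.438 rad (25.1°).
Interpolate at f = 1/2 with slerp weights a = sin((1−f)δ)/sin δ ≈ 0.512, b = sin(fδ)/sin δ ≈ 0.512.
p = a·p₁ + b·p₂ ≈ (-0.047, 0.647, 0.761); φ = arcsin(p_z) ≈ 49.53°, λ = atan2(p_y, p_x) ≈ 94.14°.

≈ lat 49.5°N, lon 94.1°E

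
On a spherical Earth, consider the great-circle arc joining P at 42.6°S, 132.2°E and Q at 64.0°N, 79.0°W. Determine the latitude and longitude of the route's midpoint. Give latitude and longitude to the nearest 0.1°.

≈ 27.5°N, 164.4°E

From cos δ = sin φ₁ sin φ₂ + cos φ₁ cos φ₂ cos Δλ, the central angle is δ ≈ 2.656 rad (152.2°).
Interpolate at f = 1/2 with slerp weights a = sin((1−f)δ)/sin δ ≈ 2.080, b = sin(fδ)/sin δ ≈ 2.080.
p = a·p₁ + b·p₂ ≈ (-0.854, 0.239, 0.461); φ = arcsin(p_z) ≈ 27.48°, λ = atan2(p_y, p_x) ≈ 164.36°.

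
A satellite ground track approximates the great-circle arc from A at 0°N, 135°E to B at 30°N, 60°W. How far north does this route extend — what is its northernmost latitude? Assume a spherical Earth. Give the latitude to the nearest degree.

≈ 66°N

The great circle lies in the plane with unit normal n̂ = (p₁ × p₂)/|p₁ × p₂|.
Here n̂_z ≈ +0.409; the vertex latitude is φ_max = arccos|n̂_z| ≈ 65.9°.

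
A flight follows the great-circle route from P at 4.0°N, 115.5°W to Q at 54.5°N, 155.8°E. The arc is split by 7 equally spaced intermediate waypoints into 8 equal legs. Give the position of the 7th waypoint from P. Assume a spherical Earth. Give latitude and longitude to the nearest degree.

≈ 53°N, 174°E

From cos δ = sin φ₁ sin φ₂ + cos φ₁ cos φ₂ cos Δλ, the central angle is δ ≈ 1.501 rad (86.0°).
Interpolate at f = 7/8 with slerp weights a = sin((1−f)δ)/sin δ ≈ 0.187, b = sin(fδ)/sin δ ≈ 0.969.
p = a·p₁ + b·p₂ ≈ (-0.594, 0.062, 0.802); φ = arcsin(p_z) ≈ 53.34°, λ = atan2(p_y, p_x) ≈ 174.00°.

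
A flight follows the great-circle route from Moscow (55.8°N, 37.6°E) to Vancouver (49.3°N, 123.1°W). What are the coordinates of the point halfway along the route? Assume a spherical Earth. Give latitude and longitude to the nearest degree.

Convert each endpoint to a unit vector on the sphere (x = cos φ cos λ, y = cos φ sin λ, z = sin φ).
The central angle between the endpoints is δ = arccos(p₁·p₂) ≈ 1.286 rad (73.7°).
Interpolate at f = 1/2 with slerp weights a = sin((1−f)δ)/sin δ ≈ 0.625, b = sin(fδ)/sin δ ≈ 0.625.
p = a·p₁ + b·p₂ ≈ (0.056, -0.127, 0.990); φ = arcsin(p_z) ≈ 82.03°, λ = atan2(p_y, p_x) ≈ -66.31°.

≈ 82°N, 66°W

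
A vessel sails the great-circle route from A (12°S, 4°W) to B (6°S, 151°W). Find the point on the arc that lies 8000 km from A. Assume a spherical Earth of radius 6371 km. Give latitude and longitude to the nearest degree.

≈ (29°S, 80°W)

From cos δ = sin φ₁ sin φ₂ + cos φ₁ cos φ₂ cos Δλ, the central angle is δ ≈ 2.488 rad (142.6°). The total great-circle distance is δ·R ≈ 2.488 × 6371 ≈ 15853 km, so the target fraction is f = 8000/15853 ≈ 0.505.
Interpolate at f ≈ 0.505 with slerp weights a = sin((1−f)δ)/sin δ ≈ 1.552, b = sin(fδ)/sin δ ≈ 1.564.
p = a·p₁ + b·p₂ ≈ (0.154, -0.860, -0.486); φ = arcsin(p_z) ≈ -29.09°, λ = atan2(p_y, p_x) ≈ -79.86°.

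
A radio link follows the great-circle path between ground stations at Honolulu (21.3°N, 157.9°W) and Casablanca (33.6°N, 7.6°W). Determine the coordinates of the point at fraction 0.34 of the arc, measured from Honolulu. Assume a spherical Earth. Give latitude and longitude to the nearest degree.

≈ 54°N, 127°W

The haversine formula gives a central angle δ ≈ 2.064 rad (118.2°) between the endpoints.
Interpolate at f = 0.34 with slerp weights a = sin((1−f)δ)/sin δ ≈ 1.110, b = sin(fδ)/sin δ ≈ 0.733.
p = a·p₁ + b·p₂ ≈ (-0.354, -0.470, 0.809); φ = arcsin(p_z) ≈ 53.98°, λ = atan2(p_y, p_x) ≈ -126.97°.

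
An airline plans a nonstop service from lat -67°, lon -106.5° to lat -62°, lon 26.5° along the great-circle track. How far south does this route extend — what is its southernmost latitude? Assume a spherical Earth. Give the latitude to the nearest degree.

≈ -79°

The great circle lies in the plane with unit normal n̂ = (p₁ × p₂)/|p₁ × p₂|.
Here n̂_z ≈ +0.185; the vertex latitude is φ_max = arccos|n̂_z| ≈ 79.4°.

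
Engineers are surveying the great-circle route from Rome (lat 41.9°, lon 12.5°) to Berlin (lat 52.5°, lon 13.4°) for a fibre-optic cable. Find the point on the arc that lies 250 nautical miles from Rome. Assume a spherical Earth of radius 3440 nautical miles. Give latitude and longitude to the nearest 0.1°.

Convert each endpoint to a unit vector on the sphere (x = cos φ cos λ, y = cos φ sin λ, z = sin φ).
The central angle between the endpoints is δ = arccos(p₁·p₂) ≈ 0.185 rad (10.6°). The total great-circle distance is δ·R ≈ 0.185 × 3440 ≈ 637 nmi, so the target fraction is f = 250/637 ≈ 0.392.
Interpolate at f ≈ 0.392 with slerp weights a = sin((1−f)δ)/sin δ ≈ 0.610, b = sin(fδ)/sin δ ≈ 0.394.
p = a·p₁ + b·p₂ ≈ (0.677, 0.154, 0.720); φ = arcsin(p_z) ≈ 46.06°, λ = atan2(p_y, p_x) ≈ 12.81°.

≈ lat 46.1°, lon 12.8°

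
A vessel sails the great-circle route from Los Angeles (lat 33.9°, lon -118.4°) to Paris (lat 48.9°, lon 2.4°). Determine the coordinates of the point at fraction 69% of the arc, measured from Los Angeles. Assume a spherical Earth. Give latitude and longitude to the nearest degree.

≈ lat 61°, lon -37°

From cos δ = sin φ₁ sin φ₂ + cos φ₁ cos φ₂ cos Δλ, the central angle is δ ≈ 1.429 rad (81.9°).
Interpolate at f = 0.69 with slerp weights a = sin((1−f)δ)/sin δ ≈ 0.433, b = sin(fδ)/sin δ ≈ 0.842.
p = a·p₁ + b·p₂ ≈ (0.382, -0.293, 0.876); φ = arcsin(p_z) ≈ 61.20°, λ = atan2(p_y, p_x) ≈ -37.47°.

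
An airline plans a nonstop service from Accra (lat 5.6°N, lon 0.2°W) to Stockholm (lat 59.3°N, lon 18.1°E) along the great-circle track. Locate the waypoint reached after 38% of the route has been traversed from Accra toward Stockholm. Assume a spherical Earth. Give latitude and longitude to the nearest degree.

≈ lat 26°N, lon 4°E

From cos δ = sin φ₁ sin φ₂ + cos φ₁ cos φ₂ cos Δλ, the central angle is δ ≈ 0.969 rad (55.5°).
Interpolate at f = 0.38 with slerp weights a = sin((1−f)δ)/sin δ ≈ 0.686, b = sin(fδ)/sin δ ≈ 0.437.
p = a·p₁ + b·p₂ ≈ (0.894, 0.067, 0.442); φ = arcsin(p_z) ≈ 26.25°, λ = atan2(p_y, p_x) ≈ 4.28°.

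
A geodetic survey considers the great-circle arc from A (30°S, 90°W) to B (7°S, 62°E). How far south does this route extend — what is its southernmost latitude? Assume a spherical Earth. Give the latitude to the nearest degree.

The great circle lies in the plane with unit normal n̂ = (p₁ × p₂)/|p₁ × p₂|.
Here n̂_z ≈ +0.564; the vertex latitude is φ_max = arccos|n̂_z| ≈ 55.7°.

≈ 56°S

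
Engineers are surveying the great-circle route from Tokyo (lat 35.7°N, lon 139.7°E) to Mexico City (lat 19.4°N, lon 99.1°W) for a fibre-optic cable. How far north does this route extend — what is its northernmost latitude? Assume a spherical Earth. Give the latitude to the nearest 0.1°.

The great circle lies in the plane with unit normal n̂ = (p₁ × p₂)/|p₁ × p₂|.
Here n̂_z ≈ +0.669; the vertex latitude is φ_max = arccos|n̂_z| ≈ 48.0°.
Check via Clairaut: cos φ_max = |cos φ₁| · sin C = cos(35.7°)·sin(55.5°) ≈ 0.669, again giving ≈ 48.0°.

≈ 48.0°N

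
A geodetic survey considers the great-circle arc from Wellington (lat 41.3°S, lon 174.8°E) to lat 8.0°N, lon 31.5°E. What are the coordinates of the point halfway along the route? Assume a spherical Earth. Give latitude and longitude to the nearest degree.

Convert each endpoint to a unit vector on the sphere (x = cos φ cos λ, y = cos φ sin λ, z = sin φ).
The central angle between the endpoints is δ = arccos(p₁·p₂) ≈ 2.330 rad (133.5°).
Interpolate at f = 1/2 with slerp weights a = sin((1−f)δ)/sin δ ≈ 1.267, b = sin(fδ)/sin δ ≈ 1.267.
p = a·p₁ + b·p₂ ≈ (0.122, 0.742, -0.660); φ = arcsin(p_z) ≈ -41.28°, λ = atan2(p_y, p_x) ≈ 80.67°.

≈ lat 41°S, lon 81°E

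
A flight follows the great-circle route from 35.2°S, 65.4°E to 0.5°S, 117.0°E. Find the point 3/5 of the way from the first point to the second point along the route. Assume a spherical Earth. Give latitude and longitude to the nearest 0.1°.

≈ 16.0°S, 98.9°E

Write both endpoints as unit vectors p₁, p₂ with components (cos φ cos λ, cos φ sin λ, sin φ).
The central angle between the endpoints is δ = arccos(p₁·p₂) ≈ 1.033 rad (59.2°).
Interpolate at f = 3/5 with slerp weights a = sin((1−f)δ)/sin δ ≈ 0.467, b = sin(fδ)/sin δ ≈ 0.676.
p = a·p₁ + b·p₂ ≈ (-0.148, 0.950, -0.275); φ = arcsin(p_z) ≈ -15.98°, λ = atan2(p_y, p_x) ≈ 98.86°.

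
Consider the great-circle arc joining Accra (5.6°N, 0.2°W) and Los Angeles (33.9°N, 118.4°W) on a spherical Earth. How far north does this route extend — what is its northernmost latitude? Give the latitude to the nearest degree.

The great circle lies in the plane with unit normal n̂ = (p₁ × p₂)/|p₁ × p₂|.
Here n̂_z ≈ -0.773; the vertex latitude is φ_max = arccos|n̂_z| ≈ 39.4°.
Check via Clairaut: cos φ_max = |cos φ₁| · sin C = cos(5.6°)·sin(51.0°) ≈ 0.773, again giving ≈ 39.4°.

≈ 39°N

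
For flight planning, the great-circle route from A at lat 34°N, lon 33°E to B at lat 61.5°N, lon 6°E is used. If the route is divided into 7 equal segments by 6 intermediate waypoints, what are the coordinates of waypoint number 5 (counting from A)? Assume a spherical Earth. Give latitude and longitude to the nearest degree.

≈ lat 54°N, lon 17°E

From cos δ = sin φ₁ sin φ₂ + cos φ₁ cos φ₂ cos Δλ, the central angle is δ ≈ 0.566 rad (32.4°).
Interpolate at f = 5/7 with slerp weights a = sin((1−f)δ)/sin δ ≈ 0.300, b = sin(fδ)/sin δ ≈ 0.734.
p = a·p₁ + b·p₂ ≈ (0.557, 0.172, 0.813); φ = arcsin(p_z) ≈ 54.35°, λ = atan2(p_y, p_x) ≈ 17.18°.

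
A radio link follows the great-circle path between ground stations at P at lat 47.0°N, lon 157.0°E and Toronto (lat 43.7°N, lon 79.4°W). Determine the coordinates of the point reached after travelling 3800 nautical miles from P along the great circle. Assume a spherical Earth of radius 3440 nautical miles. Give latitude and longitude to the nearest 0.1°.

≈ lat 53.8°N, lon 92.5°W

Write both endpoints as unit vectors p₁, p₂ with components (cos φ cos λ, cos φ sin λ, sin φ).
The central angle between the endpoints is δ = arccos(p₁·p₂) ≈ 1.336 rad (76.6°). The total great-circle distance is δ·R ≈ 1.336 × 3440 ≈ 4597 nmi, so the target fraction is f = 3800/4597 ≈ 0.827.
Interpolate at f ≈ 0.827 with slerp weights a = sin((1−f)δ)/sin δ ≈ 0.236, b = sin(fδ)/sin δ ≈ 0.918.
p = a·p₁ + b·p₂ ≈ (-0.026, -0.590, 0.807); φ = arcsin(p_z) ≈ 53.82°, λ = atan2(p_y, p_x) ≈ -92.52°.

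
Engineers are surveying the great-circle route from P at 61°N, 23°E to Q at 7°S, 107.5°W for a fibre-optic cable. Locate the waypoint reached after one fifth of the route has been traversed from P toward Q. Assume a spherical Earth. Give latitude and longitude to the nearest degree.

From cos δ = sin φ₁ sin φ₂ + cos φ₁ cos φ₂ cos Δλ, the central angle is δ ≈ 2.003 rad (114.8°).
Interpolate at f = 1/5 with slerp weights a = sin((1−f)δ)/sin δ ≈ 1.101, b = sin(fδ)/sin δ ≈ 0.430.
p = a·p₁ + b·p₂ ≈ (0.363, -0.198, 0.910); φ = arcsin(p_z) ≈ 65.57°, λ = atan2(p_y, p_x) ≈ -28.62°.

≈ 66°N, 29°W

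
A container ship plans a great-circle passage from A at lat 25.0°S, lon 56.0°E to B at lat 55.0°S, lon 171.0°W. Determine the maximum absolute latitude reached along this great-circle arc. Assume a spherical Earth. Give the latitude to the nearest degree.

≈ 68°S

The great circle lies in the plane with unit normal n̂ = (p₁ × p₂)/|p₁ × p₂|.
Here n̂_z ≈ +0.380; the vertex latitude is φ_max = arccos|n̂_z| ≈ 67.7°.
Check via Clairaut: cos φ_max = |cos φ₁| · sin C = cos(25.0°)·sin(155.2°) ≈ 0.380, again giving ≈ 67.7°.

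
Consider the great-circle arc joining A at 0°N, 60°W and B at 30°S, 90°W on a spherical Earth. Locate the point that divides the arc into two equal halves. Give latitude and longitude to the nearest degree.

≈ 16°S, 74°W

Write both endpoints as unit vectors p₁, p₂ with components (cos φ cos λ, cos φ sin λ, sin φ).
The central angle between the endpoints is δ = arccos(p₁·p₂) ≈ 0.723 rad (41.4°).
Interpolate at f = 1/2 with slerp weights a = sin((1−f)δ)/sin δ ≈ 0.535, b = sin(fδ)/sin δ ≈ 0.535.
p = a·p₁ + b·p₂ ≈ (0.267, -0.926, -0.267); φ = arcsin(p_z) ≈ -15.50°, λ = atan2(p_y, p_x) ≈ -73.90°.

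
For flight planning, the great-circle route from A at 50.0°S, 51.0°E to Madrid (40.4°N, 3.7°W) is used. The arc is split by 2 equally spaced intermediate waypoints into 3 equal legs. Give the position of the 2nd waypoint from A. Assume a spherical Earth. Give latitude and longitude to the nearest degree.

≈ 10°N, 14°E

Write both endpoints as unit vectors p₁, p₂ with components (cos φ cos λ, cos φ sin λ, sin φ).
The central angle between the endpoints is δ = arccos(p₁·p₂) ≈ 1.786 rad (102.3°).
Interpolate at f = 2/3 with slerp weights a = sin((1−f)δ)/sin δ ≈ 0.574, b = sin(fδ)/sin δ ≈ 0.951.
p = a·p₁ + b·p₂ ≈ (0.955, 0.240, 0.176); φ = arcsin(p_z) ≈ 10.16°, λ = atan2(p_y, p_x) ≈ 14.12°.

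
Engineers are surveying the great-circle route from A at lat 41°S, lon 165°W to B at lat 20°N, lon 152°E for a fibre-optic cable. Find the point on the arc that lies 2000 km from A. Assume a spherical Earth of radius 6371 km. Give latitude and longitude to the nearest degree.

Write both endpoints as unit vectors p₁, p₂ with components (cos φ cos λ, cos φ sin λ, sin φ).
The central angle between the endpoints is δ = arccos(p₁·p₂) ≈ 1.272 rad (72.9°). The total great-circle distance is δ·R ≈ 1.272 × 6371 ≈ 8104 km, so the target fraction is f = 2000/8104 ≈ 0.247.
Interpolate at f ≈ 0.247 with slerp weights a = sin((1−f)δ)/sin δ ≈ 0.856, b = sin(fδ)/sin δ ≈ 0.323.
p = a·p₁ + b·p₂ ≈ (-0.892, -0.025, -0.451); φ = arcsin(p_z) ≈ -26.81°, λ = atan2(p_y, p_x) ≈ -178.42°.

≈ lat 27°S, lon 178°W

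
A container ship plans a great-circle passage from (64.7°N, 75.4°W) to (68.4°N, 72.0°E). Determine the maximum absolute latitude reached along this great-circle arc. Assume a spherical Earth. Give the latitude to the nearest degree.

≈ 83°N

The great circle lies in the plane with unit normal n̂ = (p₁ × p₂)/|p₁ × p₂|.
Here n̂_z ≈ +0.120; the vertex latitude is φ_max = arccos|n̂_z| ≈ 83.1°.
Check via Clairaut: cos φ_max = |cos φ₁| · sin C = cos(64.7°)·sin(16.3°) ≈ 0.120, again giving ≈ 83.1°.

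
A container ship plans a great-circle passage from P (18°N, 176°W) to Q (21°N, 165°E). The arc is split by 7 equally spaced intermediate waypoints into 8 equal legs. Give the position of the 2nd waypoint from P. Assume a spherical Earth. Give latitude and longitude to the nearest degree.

Convert each endpoint to a unit vector on the sphere (x = cos φ cos λ, y = cos φ sin λ, z = sin φ).
The central angle between the endpoints is δ = arccos(p₁·p₂) ≈ 0.317 rad (18.1°).
Interpolate at f = 2/8 with slerp weights a = sin((1−f)δ)/sin δ ≈ 0.756, b = sin(fδ)/sin δ ≈ 0.254.
p = a·p₁ + b·p₂ ≈ (-0.946, 0.011, 0.324); φ = arcsin(p_z) ≈ 18.93°, λ = atan2(p_y, p_x) ≈ 179.32°.

≈ (19°N, 179°E)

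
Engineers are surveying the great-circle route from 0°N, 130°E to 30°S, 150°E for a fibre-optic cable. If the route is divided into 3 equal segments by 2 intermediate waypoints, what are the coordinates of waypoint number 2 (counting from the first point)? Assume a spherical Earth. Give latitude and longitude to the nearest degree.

≈ 20°S, 143°E

Convert each endpoint to a unit vector on the sphere (x = cos φ cos λ, y = cos φ sin λ, z = sin φ).
The central angle between the endpoints is δ = arccos(p₁·p₂) ≈ 0.620 rad (35.5°).
Interpolate at f = 2/3 with slerp weights a = sin((1−f)δ)/sin δ ≈ 0.353, b = sin(fδ)/sin δ ≈ 0.691.
p = a·p₁ + b·p₂ ≈ (-0.745, 0.570, -0.346); φ = arcsin(p_z) ≈ -20.22°, λ = atan2(p_y, p_x) ≈ 142.60°.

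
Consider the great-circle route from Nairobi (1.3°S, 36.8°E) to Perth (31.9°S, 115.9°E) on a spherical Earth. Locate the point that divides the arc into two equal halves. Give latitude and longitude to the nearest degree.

Write both endpoints as unit vectors p₁, p₂ with components (cos φ cos λ, cos φ sin λ, sin φ).
The central angle between the endpoints is δ = arccos(p₁·p₂) ≈ 1.397 rad (80.1°).
Interpolate at f = 1/2 with slerp weights a = sin((1−f)δ)/sin δ ≈ 0.653, b = sin(fδ)/sin δ ≈ 0.653.
p = a·p₁ + b·p₂ ≈ (0.281, 0.890, -0.360); φ = arcsin(p_z) ≈ -21.09°, λ = atan2(p_y, p_x) ≈ 72.50°.

≈ (21°S, 72°E)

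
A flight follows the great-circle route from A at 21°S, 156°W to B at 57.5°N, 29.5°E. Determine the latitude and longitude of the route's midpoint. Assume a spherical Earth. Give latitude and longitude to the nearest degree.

≈ 50°N, 163°W

Write both endpoints as unit vectors p₁, p₂ with components (cos φ cos λ, cos φ sin λ, sin φ).
The central angle between the endpoints is δ = arccos(p₁·p₂) ≈ 2.501 rad (143.3°).
Interpolate at f = 1/2 with slerp weights a = sin((1−f)δ)/sin δ ≈ 1.587, b = sin(fδ)/sin δ ≈ 1.587.
p = a·p₁ + b·p₂ ≈ (-0.611, -0.183, 0.770); φ = arcsin(p_z) ≈ 50.34°, λ = atan2(p_y, p_x) ≈ -163.36°.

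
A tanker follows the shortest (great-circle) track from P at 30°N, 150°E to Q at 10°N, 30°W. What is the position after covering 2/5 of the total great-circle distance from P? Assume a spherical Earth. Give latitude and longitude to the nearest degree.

Convert each endpoint to a unit vector on the sphere (x = cos φ cos λ, y = cos φ sin λ, z = sin φ).
The central angle between the endpoints is δ = arccos(p₁·p₂) ≈ 2.443 rad (140.0°).
Interpolate at f = 2/5 with slerp weights a = sin((1−f)δ)/sin δ ≈ 1.547, b = sin(fδ)/sin δ ≈ 1.290.
p = a·p₁ + b·p₂ ≈ (-0.060, 0.035, 0.998); φ = arcsin(p_z) ≈ 86.00°, λ = atan2(p_y, p_x) ≈ 150.00°.

≈ 86°N, 150°E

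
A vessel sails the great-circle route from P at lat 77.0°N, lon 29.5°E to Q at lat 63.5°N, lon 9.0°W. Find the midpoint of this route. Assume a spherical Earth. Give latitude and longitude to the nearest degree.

≈ lat 71°N, lon 4°E

From cos δ = sin φ₁ sin φ₂ + cos φ₁ cos φ₂ cos Δλ, the central angle is δ ≈ 0.316 rad (18.1°).
Interpolate at f = 1/2 with slerp weights a = sin((1−f)δ)/sin δ ≈ 0.506, b = sin(fδ)/sin δ ≈ 0.506.
p = a·p₁ + b·p₂ ≈ (0.322, 0.021, 0.946); φ = arcsin(p_z) ≈ 71.16°, λ = atan2(p_y, p_x) ≈ 3.68°.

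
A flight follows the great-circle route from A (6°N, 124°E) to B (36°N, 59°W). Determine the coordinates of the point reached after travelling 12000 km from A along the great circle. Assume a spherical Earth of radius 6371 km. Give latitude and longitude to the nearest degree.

From cos δ = sin φ₁ sin φ₂ + cos φ₁ cos φ₂ cos Δλ, the central angle is δ ≈ 2.407 rad (137.9°). The total great-circle distance is δ·R ≈ 2.407 × 6371 ≈ 15334 km, so the target fraction is f = 12000/15334 ≈ 0.783.
Interpolate at f ≈ 0.783 with slerp weights a = sin((1−f)δ)/sin δ ≈ 0.746, b = sin(fδ)/sin δ ≈ 1.419.
p = a·p₁ + b·p₂ ≈ (0.177, -0.370, 0.912); φ = arcsin(p_z) ≈ 65.82°, λ = atan2(p_y, p_x) ≈ -64.44°.

≈ (66°N, 64°W)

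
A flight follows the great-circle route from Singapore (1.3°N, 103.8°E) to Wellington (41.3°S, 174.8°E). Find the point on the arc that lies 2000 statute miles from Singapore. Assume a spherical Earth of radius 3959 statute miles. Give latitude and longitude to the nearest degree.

≈ (18°S, 126°E)

Write both endpoints as unit vectors p₁, p₂ with components (cos φ cos λ, cos φ sin λ, sin φ).
The central angle between the endpoints is δ = arccos(p₁·p₂) ≈ 1.339 rad (76.7°). The total great-circle distance is δ·R ≈ 1.339 × 3959 ≈ 5302 mi, so the target fraction is f = 2000/5302 ≈ 0.377.
Interpolate at f ≈ 0.377 with slerp weights a = sin((1−f)δ)/sin δ ≈ 0.761, b = sin(fδ)/sin δ ≈ 0.497.
p = a·p₁ + b·p₂ ≈ (-0.553, 0.773, -0.311); φ = arcsin(p_z) ≈ -18.11°, λ = atan2(p_y, p_x) ≈ 125.62°.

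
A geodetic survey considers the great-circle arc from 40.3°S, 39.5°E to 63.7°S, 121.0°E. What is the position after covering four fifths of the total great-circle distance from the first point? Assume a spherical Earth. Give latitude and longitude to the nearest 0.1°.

The haversine formula gives a central angle δ ≈ 0.890 rad (51.0°) between the endpoints.
Interpolate at f = 4/5 with slerp weights a = sin((1−f)δ)/sin δ ≈ 0.228, b = sin(fδ)/sin δ ≈ 0.841.
p = a·p₁ + b·p₂ ≈ (-0.058, 0.430, -0.901); φ = arcsin(p_z) ≈ -64.30°, λ = atan2(p_y, p_x) ≈ 97.66°.

≈ 64.3°S, 97.7°E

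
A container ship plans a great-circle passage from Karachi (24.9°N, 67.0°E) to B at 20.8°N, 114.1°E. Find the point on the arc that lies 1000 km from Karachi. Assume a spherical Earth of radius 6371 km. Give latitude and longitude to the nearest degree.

≈ 25°N, 77°E

From cos δ = sin φ₁ sin φ₂ + cos φ₁ cos φ₂ cos Δλ, the central angle is δ ≈ 0.757 rad (43.4°). The total great-circle distance is δ·R ≈ 0.757 × 6371 ≈ 4825 km, so the target fraction is f = 1000/4825 ≈ 0.207.
Interpolate at f ≈ 0.207 with slerp weights a = sin((1−f)δ)/sin δ ≈ 0.822, b = sin(fδ)/sin δ ≈ 0.228.
p = a·p₁ + b·p₂ ≈ (0.205, 0.881, 0.427); φ = arcsin(p_z) ≈ 25.28°, λ = atan2(p_y, p_x) ≈ 76.92°.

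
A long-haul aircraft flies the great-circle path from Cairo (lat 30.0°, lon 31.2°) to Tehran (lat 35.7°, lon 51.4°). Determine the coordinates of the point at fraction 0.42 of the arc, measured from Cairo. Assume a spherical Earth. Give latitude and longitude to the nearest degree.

≈ lat 33°, lon 39°

Convert each endpoint to a unit vector on the sphere (x = cos φ cos λ, y = cos φ sin λ, z = sin φ).
The central angle between the endpoints is δ = arccos(p₁·p₂) ≈ 0.312 rad (17.9°).
Interpolate at f = 0.42 with slerp weights a = sin((1−f)δ)/sin δ ≈ 0.586, b = sin(fδ)/sin δ ≈ 0.426.
p = a·p₁ + b·p₂ ≈ (0.650, 0.533, 0.542); φ = arcsin(p_z) ≈ 32.79°, λ = atan2(p_y, p_x) ≈ 39.36°.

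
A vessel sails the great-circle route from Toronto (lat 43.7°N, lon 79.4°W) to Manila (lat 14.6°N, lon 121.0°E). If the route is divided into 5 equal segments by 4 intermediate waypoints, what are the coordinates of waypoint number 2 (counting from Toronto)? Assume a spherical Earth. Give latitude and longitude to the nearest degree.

Write both endpoints as unit vectors p₁, p₂ with components (cos φ cos λ, cos φ sin λ, sin φ).
The central angle between the endpoints is δ = arccos(p₁·p₂) ≈ 2.073 rad (118.8°).
Interpolate at f = 2/5 with slerp weights a = sin((1−f)δ)/sin δ ≈ 1.081, b = sin(fδ)/sin δ ≈ 0.841.
p = a·p₁ + b·p₂ ≈ (-0.276, -0.070, 0.959); φ = arcsin(p_z) ≈ 73.48°, λ = atan2(p_y, p_x) ≈ -165.76°.

≈ lat 73°N, lon 166°W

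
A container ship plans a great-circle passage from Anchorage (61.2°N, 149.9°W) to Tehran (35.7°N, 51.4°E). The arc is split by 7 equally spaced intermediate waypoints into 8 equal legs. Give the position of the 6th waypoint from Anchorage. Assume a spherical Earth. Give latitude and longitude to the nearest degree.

Convert each endpoint to a unit vector on the sphere (x = cos φ cos λ, y = cos φ sin λ, z = sin φ).
The central angle between the endpoints is δ = arccos(p₁·p₂) ≈ 1.423 rad (81.6°).
Interpolate at f = 6/8 with slerp weights a = sin((1−f)δ)/sin δ ≈ 0.352, b = sin(fδ)/sin δ ≈ 0.886.
p = a·p₁ + b·p₂ ≈ (0.302, 0.477, 0.825); φ = arcsin(p_z) ≈ 55.63°, λ = atan2(p_y, p_x) ≈ 57.67°.

≈ 56°N, 58°E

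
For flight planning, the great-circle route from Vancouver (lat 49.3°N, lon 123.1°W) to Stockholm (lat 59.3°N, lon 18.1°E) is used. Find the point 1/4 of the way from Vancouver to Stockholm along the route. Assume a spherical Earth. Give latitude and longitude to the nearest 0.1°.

Write both endpoints as unit vectors p₁, p₂ with components (cos φ cos λ, cos φ sin λ, sin φ).
The central angle between the endpoints is δ = arccos(p₁·p₂) ≈ 1.168 rad (66.9°).
Interpolate at f = 1/4 with slerp weights a = sin((1−f)δ)/sin δ ≈ 0.835, b = sin(fδ)/sin δ ≈ 0.313.
p = a·p₁ + b·p₂ ≈ (-0.146, -0.406, 0.902); φ = arcsin(p_z) ≈ 64.42°, λ = atan2(p_y, p_x) ≈ -109.70°.

≈ lat 64.4°N, lon 109.7°W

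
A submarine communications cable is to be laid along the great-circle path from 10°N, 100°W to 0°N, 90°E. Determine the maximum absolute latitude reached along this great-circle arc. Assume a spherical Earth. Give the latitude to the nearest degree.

≈ 45°N

The great circle lies in the plane with unit normal n̂ = (p₁ × p₂)/|p₁ × p₂|.
Here n̂_z ≈ -0.702; the vertex latitude is φ_max = arccos|n̂_z| ≈ 45.4°.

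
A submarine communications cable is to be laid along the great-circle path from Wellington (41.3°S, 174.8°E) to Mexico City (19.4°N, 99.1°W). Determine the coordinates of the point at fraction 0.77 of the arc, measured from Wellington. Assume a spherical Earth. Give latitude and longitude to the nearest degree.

Write both endpoints as unit vectors p₁, p₂ with components (cos φ cos λ, cos φ sin λ, sin φ).
The central angle between the endpoints is δ = arccos(p₁·p₂) ≈ 1.743 rad (99.8°).
Interpolate at f = 0.77 with slerp weights a = sin((1−f)δ)/sin δ ≈ 0.396, b = sin(fδ)/sin δ ≈ 0.988.
p = a·p₁ + b·p₂ ≈ (-0.444, -0.894, 0.067); φ = arcsin(p_z) ≈ 3.84°, λ = atan2(p_y, p_x) ≈ -116.41°.

≈ 4°N, 116°W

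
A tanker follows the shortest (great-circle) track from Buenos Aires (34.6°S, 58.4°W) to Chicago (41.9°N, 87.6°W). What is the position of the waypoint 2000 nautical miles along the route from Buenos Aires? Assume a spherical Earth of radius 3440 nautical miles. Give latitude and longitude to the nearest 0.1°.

Write both endpoints as unit vectors p₁, p₂ with components (cos φ cos λ, cos φ sin λ, sin φ).
The central angle between the endpoints is δ = arccos(p₁·p₂) ≈ 1.415 rad (81.0°). The total great-circle distance is δ·R ≈ 1.415 × 3440 ≈ 4866 nmi, so the target fraction is f = 2000/4866 ≈ 0.411.
Interpolate at f ≈ 0.411 with slerp weights a = sin((1−f)δ)/sin δ ≈ 0.749, b = sin(fδ)/sin δ ≈ 0.556.
p = a·p₁ + b·p₂ ≈ (0.340, -0.939, -0.054); φ = arcsin(p_z) ≈ -3.10°, λ = atan2(p_y, p_x) ≈ -70.06°.

≈ (3.1°S, 70.1°W)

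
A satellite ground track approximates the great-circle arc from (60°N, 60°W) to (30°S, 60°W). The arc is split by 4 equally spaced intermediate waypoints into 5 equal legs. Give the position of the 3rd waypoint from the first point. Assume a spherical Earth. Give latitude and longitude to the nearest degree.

≈ (6°N, 60°W)

The haversine formula gives a central angle δ ≈ 1.571 rad (90.0°) between the endpoints.
Interpolate at f = 3/5 with slerp weights a = sin((1−f)δ)/sin δ ≈ 0.588, b = sin(fδ)/sin δ ≈ 0.809.
p = a·p₁ + b·p₂ ≈ (0.497, -0.861, 0.105); φ = arcsin(p_z) ≈ 6.00°, λ = atan2(p_y, p_x) ≈ -60.00°.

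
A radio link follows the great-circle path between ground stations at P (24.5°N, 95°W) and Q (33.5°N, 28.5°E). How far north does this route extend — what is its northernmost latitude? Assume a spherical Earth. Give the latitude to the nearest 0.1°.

≈ 49.9°N

The great circle lies in the plane with unit normal n̂ = (p₁ × p₂)/|p₁ × p₂|.
Here n̂_z ≈ +0.644; the vertex latitude is φ_max = arccos|n̂_z| ≈ 49.9°.
Check via Clairaut: cos φ_max = |cos φ₁| · sin C = cos(24.5°)·sin(45.1°) ≈ 0.644, again giving ≈ 49.9°.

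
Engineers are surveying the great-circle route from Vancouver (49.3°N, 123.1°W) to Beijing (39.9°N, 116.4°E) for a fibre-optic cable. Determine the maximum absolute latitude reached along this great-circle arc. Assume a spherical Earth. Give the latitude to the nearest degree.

≈ 64°N

The great circle lies in the plane with unit normal n̂ = (p₁ × p₂)/|p₁ × p₂|.
Here n̂_z ≈ -0.443; the vertex latitude is φ_max = arccos|n̂_z| ≈ 63.7°.
Check via Clairaut: cos φ_max = |cos φ₁| · sin C = cos(49.3°)·sin(42.8°) ≈ 0.443, again giving ≈ 63.7°.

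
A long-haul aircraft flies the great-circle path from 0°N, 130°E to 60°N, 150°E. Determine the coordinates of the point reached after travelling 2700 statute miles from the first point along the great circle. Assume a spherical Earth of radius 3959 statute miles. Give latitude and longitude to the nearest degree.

≈ 38°N, 139°E

Write both endpoints as unit vectors p₁, p₂ with components (cos φ cos λ, cos φ sin λ, sin φ).
The central angle between the endpoints is δ = arccos(p₁·p₂) ≈ 1.082 rad (62.0°). The total great-circle distance is δ·R ≈ 1.082 × 3959 ≈ 4282 mi, so the target fraction is f = 2700/4282 ≈ 0.630.
Interpolate at f ≈ 0.630 with slerp weights a = sin((1−f)δ)/sin δ ≈ 0.441, b = sin(fδ)/sin δ ≈ 0.714.
p = a·p₁ + b·p₂ ≈ (-0.593, 0.516, 0.618); φ = arcsin(p_z) ≈ 38.20°, λ = atan2(p_y, p_x) ≈ 138.94°.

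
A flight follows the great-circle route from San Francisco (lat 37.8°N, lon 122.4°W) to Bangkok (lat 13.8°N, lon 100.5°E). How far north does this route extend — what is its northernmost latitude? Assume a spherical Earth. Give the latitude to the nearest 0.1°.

The great circle lies in the plane with unit normal n̂ = (p₁ × p₂)/|p₁ × p₂|.
Here n̂_z ≈ -0.574; the vertex latitude is φ_max = arccos|n̂_z| ≈ 54.9°.
Check via Clairaut: cos φ_max = |cos φ₁| · sin C = cos(37.8°)·sin(46.6°) ≈ 0.574, again giving ≈ 54.9°.

≈ 54.9°N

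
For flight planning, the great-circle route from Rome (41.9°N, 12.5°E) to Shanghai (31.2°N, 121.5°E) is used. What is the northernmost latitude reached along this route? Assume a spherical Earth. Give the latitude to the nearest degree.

The great circle lies in the plane with unit normal n̂ = (p₁ × p₂)/|p₁ × p₂|.
Here n̂_z ≈ +0.608; the vertex latitude is φ_max = arccos|n̂_z| ≈ 52.6°.

≈ 53°N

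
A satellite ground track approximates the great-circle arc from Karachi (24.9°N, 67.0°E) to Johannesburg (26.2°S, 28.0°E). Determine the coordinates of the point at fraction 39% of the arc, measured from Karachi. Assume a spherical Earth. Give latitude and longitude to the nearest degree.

From cos δ = sin φ₁ sin φ₂ + cos φ₁ cos φ₂ cos Δλ, the central angle is δ ≈ 1.108 rad (63.5°).
Interpolate at f = 0.39 with slerp weights a = sin((1−f)δ)/sin δ ≈ 0.699, b = sin(fδ)/sin δ ≈ 0.468.
p = a·p₁ + b·p₂ ≈ (0.619, 0.781, 0.088); φ = arcsin(p_z) ≈ 5.03°, λ = atan2(p_y, p_x) ≈ 51.62°.

≈ (5°N, 52°E)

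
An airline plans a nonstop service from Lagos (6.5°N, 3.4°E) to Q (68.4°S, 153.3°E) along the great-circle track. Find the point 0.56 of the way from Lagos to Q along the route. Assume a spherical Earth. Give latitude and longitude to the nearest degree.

≈ (56°S, 23°E)

Write both endpoints as unit vectors p₁, p₂ with components (cos φ cos λ, cos φ sin λ, sin φ).
The central angle between the endpoints is δ = arccos(p₁·p₂) ≈ 2.006 rad (114.9°).
Interpolate at f = 0.56 with slerp weights a = sin((1−f)δ)/sin δ ≈ 0.852, b = sin(fδ)/sin δ ≈ 0.994.
p = a·p₁ + b·p₂ ≈ (0.518, 0.215, -0.828); φ = arcsin(p_z) ≈ -55.90°, λ = atan2(p_y, p_x) ≈ 22.51°.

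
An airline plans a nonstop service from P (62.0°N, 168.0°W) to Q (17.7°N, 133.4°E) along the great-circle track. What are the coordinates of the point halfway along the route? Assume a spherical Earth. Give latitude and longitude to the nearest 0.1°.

From cos δ = sin φ₁ sin φ₂ + cos φ₁ cos φ₂ cos Δλ, the central angle is δ ≈ 1.046 rad (59.9°).
Interpolate at f = 1/2 with slerp weights a = sin((1−f)δ)/sin δ ≈ 0.577, b = sin(fδ)/sin δ ≈ 0.577.
p = a·p₁ + b·p₂ ≈ (-0.643, 0.343, 0.685); φ = arcsin(p_z) ≈ 43.23°, λ = atan2(p_y, p_x) ≈ 151.91°.

≈ (43.2°N, 151.9°E)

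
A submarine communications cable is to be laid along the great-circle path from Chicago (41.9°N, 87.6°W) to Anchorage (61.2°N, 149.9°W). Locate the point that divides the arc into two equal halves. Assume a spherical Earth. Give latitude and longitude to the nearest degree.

Convert each endpoint to a unit vector on the sphere (x = cos φ cos λ, y = cos φ sin λ, z = sin φ).
The central angle between the endpoints is δ = arccos(p₁·p₂) ≈ 0.720 rad (41.2°).
Interpolate at f = 1/2 with slerp weights a = sin((1−f)δ)/sin δ ≈ 0.534, b = sin(fδ)/sin δ ≈ 0.534.
p = a·p₁ + b·p₂ ≈ (-0.206, -0.526, 0.825); φ = arcsin(p_z) ≈ 55.58°, λ = atan2(p_y, p_x) ≈ -111.37°.

≈ 56°N, 111°W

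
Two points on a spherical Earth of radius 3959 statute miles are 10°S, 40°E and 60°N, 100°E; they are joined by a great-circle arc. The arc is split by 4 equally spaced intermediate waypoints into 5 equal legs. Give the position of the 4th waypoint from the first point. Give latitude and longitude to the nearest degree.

From cos δ = sin φ₁ sin φ₂ + cos φ₁ cos φ₂ cos Δλ, the central angle is δ ≈ 1.475 rad (84.5°).
Interpolate at f = 4/5 with slerp weights a = sin((1−f)δ)/sin δ ≈ 0.292, b = sin(fδ)/sin δ ≈ 0.929.
p = a·p₁ + b·p₂ ≈ (0.140, 0.642, 0.754); φ = arcsin(p_z) ≈ 48.91°, λ = atan2(p_y, p_x) ≈ 77.73°.

≈ 49°N, 78°E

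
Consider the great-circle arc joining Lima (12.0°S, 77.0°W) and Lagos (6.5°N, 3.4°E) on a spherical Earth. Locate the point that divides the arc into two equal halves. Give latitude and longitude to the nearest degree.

Write both endpoints as unit vectors p₁, p₂ with components (cos φ cos λ, cos φ sin λ, sin φ).
The central angle between the endpoints is δ = arccos(p₁·p₂) ≈ 1.432 rad (82.0°).
Interpolate at f = 1/2 with slerp weights a = sin((1−f)δ)/sin δ ≈ 0.663, b = sin(fδ)/sin δ ≈ 0.663.
p = a·p₁ + b·p₂ ≈ (0.803, -0.593, -0.063); φ = arcsin(p_z) ≈ -3.60°, λ = atan2(p_y, p_x) ≈ -36.42°.

≈ (4°S, 36°W)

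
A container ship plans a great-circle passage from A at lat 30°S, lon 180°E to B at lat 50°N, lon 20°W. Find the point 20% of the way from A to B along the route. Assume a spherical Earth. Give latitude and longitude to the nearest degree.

Convert each endpoint to a unit vector on the sphere (x = cos φ cos λ, y = cos φ sin λ, z = sin φ).
The central angle between the endpoints is δ = arccos(p₁·p₂) ≈ 2.705 rad (155.0°).
Interpolate at f = 0.20 with slerp weights a = sin((1−f)δ)/sin δ ≈ 1.960, b = sin(fδ)/sin δ ≈ 1.217.
p = a·p₁ + b·p₂ ≈ (-0.962, -0.268, -0.048); φ = arcsin(p_z) ≈ -2.73°, λ = atan2(p_y, p_x) ≈ -164.46°.

≈ lat 3°S, lon 164°W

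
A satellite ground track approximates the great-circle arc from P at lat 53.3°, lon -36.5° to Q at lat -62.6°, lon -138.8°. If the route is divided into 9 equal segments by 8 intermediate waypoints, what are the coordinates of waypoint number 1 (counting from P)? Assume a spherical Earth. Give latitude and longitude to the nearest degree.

≈ lat 41°, lon -51°

Convert each endpoint to a unit vector on the sphere (x = cos φ cos λ, y = cos φ sin λ, z = sin φ).
The central angle between the endpoints is δ = arccos(p₁·p₂) ≈ 2.450 rad (140.4°).
Interpolate at f = 1/9 with slerp weights a = sin((1−f)δ)/sin δ ≈ 1.288, b = sin(fδ)/sin δ ≈ 0.422.
p = a·p₁ + b·p₂ ≈ (0.473, -0.586, 0.658); φ = arcsin(p_z) ≈ 41.17°, λ = atan2(p_y, p_x) ≈ -51.09°.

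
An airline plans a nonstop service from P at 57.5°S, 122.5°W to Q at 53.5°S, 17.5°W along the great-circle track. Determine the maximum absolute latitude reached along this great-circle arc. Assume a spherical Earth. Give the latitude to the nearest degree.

The great circle lies in the plane with unit normal n̂ = (p₁ × p₂)/|p₁ × p₂|.
Here n̂_z ≈ +0.384; the vertex latitude is φ_max = arccos|n̂_z| ≈ 67.4°.
Check via Clairaut: cos φ_max = |cos φ₁| · sin C = cos(57.5°)·sin(134.4°) ≈ 0.384, again giving ≈ 67.4°.

≈ 67°S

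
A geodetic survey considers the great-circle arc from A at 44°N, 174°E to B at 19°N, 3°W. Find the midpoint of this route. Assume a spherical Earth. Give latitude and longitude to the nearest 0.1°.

≈ 77.3°N, 6.4°E

Write both endpoints as unit vectors p₁, p₂ with components (cos φ cos λ, cos φ sin λ, sin φ).
The central angle between the endpoints is δ = arccos(p₁·p₂) ≈ 2.041 rad (116.9°).
Interpolate at f = 1/2 with slerp weights a = sin((1−f)δ)/sin δ ≈ 0.956, b = sin(fδ)/sin δ ≈ 0.956.
p = a·p₁ + b·p₂ ≈ (0.219, 0.025, 0.975); φ = arcsin(p_z) ≈ 77.28°, λ = atan2(p_y, p_x) ≈ 6.41°.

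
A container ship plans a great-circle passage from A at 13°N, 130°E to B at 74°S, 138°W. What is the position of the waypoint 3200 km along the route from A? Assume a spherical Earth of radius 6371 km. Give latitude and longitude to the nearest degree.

The haversine formula gives a central angle δ ≈ 1.798 rad (103.0°) between the endpoints. The total great-circle distance is δ·R ≈ 1.798 × 6371 ≈ 11457 km, so the target fraction is f = 3200/11457 ≈ 0.279.
Interpolate at f ≈ 0.279 with slerp weights a = sin((1−f)δ)/sin δ ≈ 0.988, b = sin(fδ)/sin δ ≈ 0.494.
p = a·p₁ + b·p₂ ≈ (-0.720, 0.646, -0.253); φ = arcsin(p_z) ≈ -14.64°, λ = atan2(p_y, p_x) ≈ 138.09°.

≈ 15°S, 138°E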